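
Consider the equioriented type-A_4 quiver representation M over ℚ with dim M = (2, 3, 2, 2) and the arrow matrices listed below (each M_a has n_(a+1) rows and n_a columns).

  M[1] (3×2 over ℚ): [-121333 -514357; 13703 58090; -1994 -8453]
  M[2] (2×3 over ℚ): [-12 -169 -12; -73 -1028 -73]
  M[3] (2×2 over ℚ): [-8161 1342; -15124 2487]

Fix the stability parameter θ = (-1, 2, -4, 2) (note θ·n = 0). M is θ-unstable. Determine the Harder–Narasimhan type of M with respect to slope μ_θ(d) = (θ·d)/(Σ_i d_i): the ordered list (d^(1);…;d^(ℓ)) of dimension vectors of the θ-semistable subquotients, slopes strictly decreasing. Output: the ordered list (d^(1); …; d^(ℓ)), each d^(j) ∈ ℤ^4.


Barcode: M ≅ I[1,2], I[1,4], I[2,4]. HN layers by μ_θ (2 steps, strictly decreasing):
  μ^(1)=2; μ^(2)=-1

((0, 1, 0, 2); (2, 2, 2, 0))


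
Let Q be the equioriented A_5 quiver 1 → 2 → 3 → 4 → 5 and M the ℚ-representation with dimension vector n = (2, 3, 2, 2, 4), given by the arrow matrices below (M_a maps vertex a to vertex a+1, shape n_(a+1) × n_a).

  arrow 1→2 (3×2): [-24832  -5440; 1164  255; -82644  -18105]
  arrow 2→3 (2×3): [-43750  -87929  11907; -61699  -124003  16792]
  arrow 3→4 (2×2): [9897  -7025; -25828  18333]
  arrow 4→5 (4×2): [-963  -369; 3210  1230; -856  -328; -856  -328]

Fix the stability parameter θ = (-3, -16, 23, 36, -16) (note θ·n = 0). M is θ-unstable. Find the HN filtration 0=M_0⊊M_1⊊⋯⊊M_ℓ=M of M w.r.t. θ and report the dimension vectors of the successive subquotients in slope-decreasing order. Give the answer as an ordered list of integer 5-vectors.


Via rank(M_{q-1}∘⋯∘M_p): M ≅ I[1,1], I[1,4], I[2,2], I[2,5], I[5,5]^3.
μ_θ-semistable layers: μ^(1)=36; μ^(2)=23; μ^(3)=43/3; μ^(4)=-3; μ^(5)=-19/2; μ^(6)=-16

((0, 0, 0, 1, 0); (0, 0, 1, 0, 0); (0, 0, 1, 1, 1); (1, 0, 0, 0, 0); (1, 1, 0, 0, 0); (0, 2, 0, 0, 3))


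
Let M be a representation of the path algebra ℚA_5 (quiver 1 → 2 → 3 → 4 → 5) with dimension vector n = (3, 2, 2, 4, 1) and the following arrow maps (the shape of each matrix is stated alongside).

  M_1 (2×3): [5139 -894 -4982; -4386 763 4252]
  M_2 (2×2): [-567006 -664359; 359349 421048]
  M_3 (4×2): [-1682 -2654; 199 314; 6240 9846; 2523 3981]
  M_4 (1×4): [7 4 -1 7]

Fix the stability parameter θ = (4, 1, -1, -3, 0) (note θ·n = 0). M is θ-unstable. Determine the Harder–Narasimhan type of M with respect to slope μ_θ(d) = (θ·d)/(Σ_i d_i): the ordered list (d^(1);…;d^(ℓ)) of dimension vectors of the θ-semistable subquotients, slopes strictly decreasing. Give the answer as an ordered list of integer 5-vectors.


Interval decomposition of M: I[1,1], I[1,4], I[1,5], I[4,4]^2.
HN type (ℓ=4): μ^(1)=4; μ^(2)=1/4; μ^(3)=1/5; μ^(4)=-3

((1, 0, 0, 0, 0); (1, 1, 1, 1, 0); (1, 1, 1, 1, 1); (0, 0, 0, 2, 0))


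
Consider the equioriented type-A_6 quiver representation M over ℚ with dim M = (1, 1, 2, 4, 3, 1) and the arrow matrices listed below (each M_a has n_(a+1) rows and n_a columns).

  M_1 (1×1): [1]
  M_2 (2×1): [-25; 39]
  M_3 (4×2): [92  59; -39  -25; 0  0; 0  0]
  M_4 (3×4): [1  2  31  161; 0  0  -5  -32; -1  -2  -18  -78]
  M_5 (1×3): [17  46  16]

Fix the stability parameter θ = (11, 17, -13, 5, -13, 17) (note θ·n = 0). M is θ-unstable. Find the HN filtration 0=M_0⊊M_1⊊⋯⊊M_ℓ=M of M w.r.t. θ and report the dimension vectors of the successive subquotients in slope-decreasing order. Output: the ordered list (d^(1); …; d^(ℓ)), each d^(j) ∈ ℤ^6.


Barcode: M ≅ I[1,6], I[3,4], I[4,5]^2. HN layers by μ_θ (5 steps, strictly decreasing):
  μ^(1)=17; μ^(2)=5; μ^(3)=7/5; μ^(4)=-4; μ^(5)=-13

((0, 0, 0, 0, 0, 1); (0, 0, 0, 1, 0, 0); (1, 1, 1, 1, 1, 0); (0, 0, 0, 2, 2, 0); (0, 0, 1, 0, 0, 0))


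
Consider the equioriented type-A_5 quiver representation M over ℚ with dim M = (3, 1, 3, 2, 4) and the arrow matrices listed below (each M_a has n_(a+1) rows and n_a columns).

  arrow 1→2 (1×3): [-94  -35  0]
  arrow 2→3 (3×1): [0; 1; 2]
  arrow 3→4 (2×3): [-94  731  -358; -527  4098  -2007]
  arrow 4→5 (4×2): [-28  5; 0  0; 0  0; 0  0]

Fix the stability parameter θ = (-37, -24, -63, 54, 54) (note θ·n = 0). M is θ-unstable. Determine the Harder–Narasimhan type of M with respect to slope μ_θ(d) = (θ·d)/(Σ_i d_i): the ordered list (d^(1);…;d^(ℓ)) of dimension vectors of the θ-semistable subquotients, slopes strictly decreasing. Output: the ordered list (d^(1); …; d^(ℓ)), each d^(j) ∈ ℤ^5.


Barcode: M ≅ I[1,1]^2, I[1,4], I[3,3], I[3,5], I[5,5]^3. HN layers by μ_θ (4 steps, strictly decreasing):
  μ^(1)=54; μ^(2)=-37; μ^(3)=-124/3; μ^(4)=-63

((0, 0, 0, 2, 4); (2, 0, 0, 0, 0); (1, 1, 1, 0, 0); (0, 0, 2, 0, 0))


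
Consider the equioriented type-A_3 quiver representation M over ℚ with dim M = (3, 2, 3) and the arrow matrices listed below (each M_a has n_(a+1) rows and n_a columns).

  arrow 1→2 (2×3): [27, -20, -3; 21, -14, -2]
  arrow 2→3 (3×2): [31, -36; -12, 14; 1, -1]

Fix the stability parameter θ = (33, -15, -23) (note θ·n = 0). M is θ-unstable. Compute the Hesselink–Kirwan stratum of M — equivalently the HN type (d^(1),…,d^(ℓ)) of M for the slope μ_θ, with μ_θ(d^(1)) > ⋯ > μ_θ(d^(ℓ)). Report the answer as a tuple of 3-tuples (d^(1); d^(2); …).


Interval decomposition of M: I[1,1], I[1,3]^2, I[3,3].
HN type (ℓ=3): μ^(1)=33; μ^(2)=-5/3; μ^(3)=-23

((1, 0, 0); (2, 2, 2); (0, 0, 1))


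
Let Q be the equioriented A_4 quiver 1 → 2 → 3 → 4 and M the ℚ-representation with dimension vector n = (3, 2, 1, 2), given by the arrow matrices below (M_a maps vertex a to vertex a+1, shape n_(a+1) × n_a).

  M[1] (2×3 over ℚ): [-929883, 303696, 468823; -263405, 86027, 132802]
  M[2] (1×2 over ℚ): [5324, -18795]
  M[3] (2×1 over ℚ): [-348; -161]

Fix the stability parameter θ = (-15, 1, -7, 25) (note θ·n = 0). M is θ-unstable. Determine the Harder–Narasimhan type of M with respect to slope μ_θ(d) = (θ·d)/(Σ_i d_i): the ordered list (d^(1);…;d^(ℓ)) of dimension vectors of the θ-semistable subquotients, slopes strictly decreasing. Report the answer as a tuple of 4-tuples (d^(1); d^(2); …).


Via rank(M_{q-1}∘⋯∘M_p): M ≅ I[1,1], I[1,2], I[1,4], I[4,4].
μ_θ-semistable layers: μ^(1)=25; μ^(2)=1; μ^(3)=-3; μ^(4)=-15

((0, 0, 0, 2); (0, 1, 0, 0); (0, 1, 1, 0); (3, 0, 0, 0))


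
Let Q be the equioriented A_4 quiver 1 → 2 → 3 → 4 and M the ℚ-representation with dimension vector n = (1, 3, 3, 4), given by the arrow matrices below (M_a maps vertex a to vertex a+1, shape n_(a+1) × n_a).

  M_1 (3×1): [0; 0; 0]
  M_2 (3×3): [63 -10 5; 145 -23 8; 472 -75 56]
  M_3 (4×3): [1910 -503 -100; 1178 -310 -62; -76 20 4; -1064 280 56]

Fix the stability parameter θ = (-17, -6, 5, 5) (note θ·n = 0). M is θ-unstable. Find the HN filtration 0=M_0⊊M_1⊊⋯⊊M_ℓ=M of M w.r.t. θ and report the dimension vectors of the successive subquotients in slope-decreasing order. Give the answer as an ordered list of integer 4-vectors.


Via rank(M_{q-1}∘⋯∘M_p): M ≅ I[1,1], I[2,3], I[2,4]^2, I[4,4]^2.
μ_θ-semistable layers: μ^(1)=5; μ^(2)=-6; μ^(3)=-17

((0, 0, 3, 4); (0, 3, 0, 0); (1, 0, 0, 0))


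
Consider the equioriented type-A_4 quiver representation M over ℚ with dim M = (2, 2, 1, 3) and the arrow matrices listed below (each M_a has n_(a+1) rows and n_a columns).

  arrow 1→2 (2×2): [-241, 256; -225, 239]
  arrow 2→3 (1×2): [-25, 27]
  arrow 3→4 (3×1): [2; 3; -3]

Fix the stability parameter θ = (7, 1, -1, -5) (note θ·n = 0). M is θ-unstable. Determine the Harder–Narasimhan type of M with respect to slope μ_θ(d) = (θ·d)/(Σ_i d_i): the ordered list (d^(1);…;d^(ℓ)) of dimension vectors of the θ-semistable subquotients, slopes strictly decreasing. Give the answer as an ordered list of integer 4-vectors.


Via rank(M_{q-1}∘⋯∘M_p): M ≅ I[1,2], I[1,4], I[4,4]^2.
μ_θ-semistable layers: μ^(1)=4; μ^(2)=1/2; μ^(3)=-5

((1, 1, 0, 0); (1, 1, 1, 1); (0, 0, 0, 2))


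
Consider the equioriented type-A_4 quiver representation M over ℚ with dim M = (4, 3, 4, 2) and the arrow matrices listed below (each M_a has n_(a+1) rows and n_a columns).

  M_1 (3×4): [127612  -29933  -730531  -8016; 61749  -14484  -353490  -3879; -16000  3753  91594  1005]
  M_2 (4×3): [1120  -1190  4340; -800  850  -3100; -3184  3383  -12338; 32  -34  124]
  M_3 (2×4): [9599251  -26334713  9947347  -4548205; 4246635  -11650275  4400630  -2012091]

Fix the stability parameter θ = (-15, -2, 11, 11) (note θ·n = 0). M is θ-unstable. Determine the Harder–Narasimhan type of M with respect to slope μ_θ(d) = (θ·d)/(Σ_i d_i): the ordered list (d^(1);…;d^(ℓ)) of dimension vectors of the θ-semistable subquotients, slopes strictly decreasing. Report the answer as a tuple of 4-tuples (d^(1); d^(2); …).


Barcode: M ≅ I[1,1], I[1,2]^2, I[1,4], I[3,3]^2, I[3,4]. HN layers by μ_θ (3 steps, strictly decreasing):
  μ^(1)=11; μ^(2)=-2; μ^(3)=-15

((0, 0, 4, 2); (0, 3, 0, 0); (4, 0, 0, 0))


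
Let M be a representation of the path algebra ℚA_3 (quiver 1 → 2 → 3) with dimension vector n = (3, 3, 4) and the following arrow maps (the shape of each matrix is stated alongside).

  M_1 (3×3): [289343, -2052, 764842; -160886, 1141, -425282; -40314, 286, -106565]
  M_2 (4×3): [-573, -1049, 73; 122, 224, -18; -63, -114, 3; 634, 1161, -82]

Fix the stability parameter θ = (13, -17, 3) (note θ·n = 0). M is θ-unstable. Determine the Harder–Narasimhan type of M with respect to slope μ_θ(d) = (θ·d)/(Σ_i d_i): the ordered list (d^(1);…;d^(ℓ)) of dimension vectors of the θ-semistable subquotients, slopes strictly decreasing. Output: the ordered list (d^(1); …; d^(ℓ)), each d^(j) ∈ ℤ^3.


Via rank(M_{q-1}∘⋯∘M_p): M ≅ I[1,2], I[1,3]^2, I[3,3]^2.
μ_θ-semistable layers: μ^(1)=3; μ^(2)=-2

((0, 0, 4); (3, 3, 0))


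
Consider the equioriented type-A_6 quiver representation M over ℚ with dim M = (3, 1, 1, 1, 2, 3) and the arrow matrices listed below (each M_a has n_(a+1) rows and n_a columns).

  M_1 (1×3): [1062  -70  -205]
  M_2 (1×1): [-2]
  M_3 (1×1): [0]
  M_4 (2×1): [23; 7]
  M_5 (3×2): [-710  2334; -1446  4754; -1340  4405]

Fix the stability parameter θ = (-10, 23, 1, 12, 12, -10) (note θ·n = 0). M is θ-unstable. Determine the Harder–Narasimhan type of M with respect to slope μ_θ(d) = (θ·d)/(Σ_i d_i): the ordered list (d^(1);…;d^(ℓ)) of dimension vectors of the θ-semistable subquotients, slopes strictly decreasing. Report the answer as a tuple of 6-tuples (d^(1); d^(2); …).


Interval decomposition of M: I[1,1]^2, I[1,3], I[4,6], I[5,6], I[6,6].
HN type (ℓ=4): μ^(1)=12; μ^(2)=14/3; μ^(3)=1; μ^(4)=-10

((0, 1, 1, 0, 0, 0); (0, 0, 0, 1, 1, 1); (0, 0, 0, 0, 1, 1); (3, 0, 0, 0, 0, 1))


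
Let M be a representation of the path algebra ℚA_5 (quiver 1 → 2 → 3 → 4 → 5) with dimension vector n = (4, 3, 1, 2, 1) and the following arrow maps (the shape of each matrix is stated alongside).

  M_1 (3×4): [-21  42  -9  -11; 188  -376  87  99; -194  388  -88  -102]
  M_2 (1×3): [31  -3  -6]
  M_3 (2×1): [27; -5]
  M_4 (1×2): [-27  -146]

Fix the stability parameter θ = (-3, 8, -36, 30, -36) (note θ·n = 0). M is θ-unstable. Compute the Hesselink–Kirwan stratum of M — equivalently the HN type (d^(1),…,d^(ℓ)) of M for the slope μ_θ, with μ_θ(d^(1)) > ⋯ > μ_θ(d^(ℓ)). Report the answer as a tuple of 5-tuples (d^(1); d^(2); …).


Interval decomposition of M: I[1,1], I[1,2]^2, I[1,5], I[4,4].
HN type (ℓ=4): μ^(1)=30; μ^(2)=8; μ^(3)=-3; μ^(4)=-31/3

((0, 0, 0, 1, 0); (0, 2, 0, 0, 0); (3, 0, 0, 1, 1); (1, 1, 1, 0, 0))


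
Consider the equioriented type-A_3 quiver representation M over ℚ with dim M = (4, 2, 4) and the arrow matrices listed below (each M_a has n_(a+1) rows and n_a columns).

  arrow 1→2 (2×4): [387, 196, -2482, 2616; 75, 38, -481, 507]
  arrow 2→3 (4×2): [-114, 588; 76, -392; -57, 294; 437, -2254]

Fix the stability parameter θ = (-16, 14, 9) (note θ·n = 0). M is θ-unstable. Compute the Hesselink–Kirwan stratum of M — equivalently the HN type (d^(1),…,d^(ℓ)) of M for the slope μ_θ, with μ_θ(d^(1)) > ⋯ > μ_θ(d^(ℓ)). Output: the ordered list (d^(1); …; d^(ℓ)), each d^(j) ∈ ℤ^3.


Via rank(M_{q-1}∘⋯∘M_p): M ≅ I[1,1]^2, I[1,2], I[1,3], I[3,3]^3.
μ_θ-semistable layers: μ^(1)=14; μ^(2)=23/2; μ^(3)=9; μ^(4)=-16

((0, 1, 0); (0, 1, 1); (0, 0, 3); (4, 0, 0))


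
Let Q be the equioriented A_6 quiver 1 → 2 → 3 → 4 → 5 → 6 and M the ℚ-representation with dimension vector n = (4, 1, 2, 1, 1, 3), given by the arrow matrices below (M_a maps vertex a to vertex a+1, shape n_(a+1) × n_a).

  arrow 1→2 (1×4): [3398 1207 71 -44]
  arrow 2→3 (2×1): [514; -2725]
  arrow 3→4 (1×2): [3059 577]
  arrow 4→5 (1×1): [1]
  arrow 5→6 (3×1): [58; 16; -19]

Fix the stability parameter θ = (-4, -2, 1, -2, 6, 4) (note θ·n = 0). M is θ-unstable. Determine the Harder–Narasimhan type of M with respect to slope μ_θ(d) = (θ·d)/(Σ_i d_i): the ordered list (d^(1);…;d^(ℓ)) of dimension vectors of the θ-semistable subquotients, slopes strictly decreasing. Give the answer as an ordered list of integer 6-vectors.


Interval decomposition of M: I[1,1]^3, I[1,6], I[3,3], I[6,6]^2.
HN type (ℓ=6): μ^(1)=5; μ^(2)=4; μ^(3)=1; μ^(4)=-1/2; μ^(5)=-2; μ^(6)=-4

((0, 0, 0, 0, 1, 1); (0, 0, 0, 0, 0, 2); (0, 0, 1, 0, 0, 0); (0, 0, 1, 1, 0, 0); (0, 1, 0, 0, 0, 0); (4, 0, 0, 0, 0, 0))


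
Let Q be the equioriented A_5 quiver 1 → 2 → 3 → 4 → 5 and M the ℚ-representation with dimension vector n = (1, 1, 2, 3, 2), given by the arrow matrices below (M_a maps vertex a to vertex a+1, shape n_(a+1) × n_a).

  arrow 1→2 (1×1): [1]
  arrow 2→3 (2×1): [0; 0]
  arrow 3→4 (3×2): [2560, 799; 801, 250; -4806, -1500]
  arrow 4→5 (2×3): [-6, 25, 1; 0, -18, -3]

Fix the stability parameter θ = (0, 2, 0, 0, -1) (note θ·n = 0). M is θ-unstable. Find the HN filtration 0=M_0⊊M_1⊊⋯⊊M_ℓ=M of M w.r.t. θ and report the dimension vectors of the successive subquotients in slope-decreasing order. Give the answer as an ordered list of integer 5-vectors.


Barcode: M ≅ I[1,2], I[3,4], I[3,5], I[4,5]. HN layers by μ_θ (4 steps, strictly decreasing):
  μ^(1)=2; μ^(2)=0; μ^(3)=-1/3; μ^(4)=-1/2

((0, 1, 0, 0, 0); (1, 0, 1, 1, 0); (0, 0, 1, 1, 1); (0, 0, 0, 1, 1))


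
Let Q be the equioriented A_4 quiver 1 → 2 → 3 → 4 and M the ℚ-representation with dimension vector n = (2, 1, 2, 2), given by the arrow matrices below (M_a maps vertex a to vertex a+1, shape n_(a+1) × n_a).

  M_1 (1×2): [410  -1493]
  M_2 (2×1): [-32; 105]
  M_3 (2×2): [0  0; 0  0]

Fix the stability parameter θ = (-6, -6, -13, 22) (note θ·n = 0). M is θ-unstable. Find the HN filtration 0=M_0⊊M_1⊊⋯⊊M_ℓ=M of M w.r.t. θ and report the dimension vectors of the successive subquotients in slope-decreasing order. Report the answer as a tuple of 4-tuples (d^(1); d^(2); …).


Via rank(M_{q-1}∘⋯∘M_p): M ≅ I[1,1], I[1,3], I[3,3], I[4,4]^2.
μ_θ-semistable layers: μ^(1)=22; μ^(2)=-6; μ^(3)=-25/3; μ^(4)=-13

((0, 0, 0, 2); (1, 0, 0, 0); (1, 1, 1, 0); (0, 0, 1, 0))


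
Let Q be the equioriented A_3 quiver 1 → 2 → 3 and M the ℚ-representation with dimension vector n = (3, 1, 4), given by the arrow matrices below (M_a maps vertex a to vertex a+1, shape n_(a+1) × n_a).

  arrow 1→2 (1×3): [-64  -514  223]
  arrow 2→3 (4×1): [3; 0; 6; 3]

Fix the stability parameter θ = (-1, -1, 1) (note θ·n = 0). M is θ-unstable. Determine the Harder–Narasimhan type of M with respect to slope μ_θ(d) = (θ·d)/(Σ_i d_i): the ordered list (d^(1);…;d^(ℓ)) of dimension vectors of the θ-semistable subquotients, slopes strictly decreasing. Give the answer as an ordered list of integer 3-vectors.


Barcode: M ≅ I[1,1]^2, I[1,3], I[3,3]^3. HN layers by μ_θ (2 steps, strictly decreasing):
  μ^(1)=1; μ^(2)=-1

((0, 0, 4); (3, 1, 0))


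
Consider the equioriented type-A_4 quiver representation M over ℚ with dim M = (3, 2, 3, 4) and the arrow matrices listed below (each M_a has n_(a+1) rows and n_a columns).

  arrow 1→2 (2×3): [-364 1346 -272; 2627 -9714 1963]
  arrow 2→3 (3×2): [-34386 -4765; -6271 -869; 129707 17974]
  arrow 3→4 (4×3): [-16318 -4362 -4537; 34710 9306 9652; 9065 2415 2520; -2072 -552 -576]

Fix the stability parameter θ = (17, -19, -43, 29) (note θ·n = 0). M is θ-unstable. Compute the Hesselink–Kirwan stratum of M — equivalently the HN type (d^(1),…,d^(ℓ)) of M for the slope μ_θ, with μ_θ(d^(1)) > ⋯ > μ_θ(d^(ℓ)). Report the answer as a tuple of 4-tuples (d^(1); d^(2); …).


Interval decomposition of M: I[1,1], I[1,4]^2, I[3,3], I[4,4]^2.
HN type (ℓ=4): μ^(1)=29; μ^(2)=17; μ^(3)=-15; μ^(4)=-43

((0, 0, 0, 4); (1, 0, 0, 0); (2, 2, 2, 0); (0, 0, 1, 0))


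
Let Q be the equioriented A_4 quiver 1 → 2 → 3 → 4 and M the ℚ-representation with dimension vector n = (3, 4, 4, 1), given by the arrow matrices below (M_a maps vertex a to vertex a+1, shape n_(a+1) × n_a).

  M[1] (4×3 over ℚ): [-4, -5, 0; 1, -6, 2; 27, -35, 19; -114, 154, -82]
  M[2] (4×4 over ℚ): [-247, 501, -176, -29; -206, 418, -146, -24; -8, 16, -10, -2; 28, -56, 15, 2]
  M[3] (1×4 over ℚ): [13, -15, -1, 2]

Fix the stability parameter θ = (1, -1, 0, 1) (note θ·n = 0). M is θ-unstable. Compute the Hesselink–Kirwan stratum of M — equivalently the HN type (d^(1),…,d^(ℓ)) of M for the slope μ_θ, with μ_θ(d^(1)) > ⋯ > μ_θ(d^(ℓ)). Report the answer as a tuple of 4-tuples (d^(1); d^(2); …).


Barcode: M ≅ I[1,2], I[1,3], I[1,4], I[2,3], I[3,3]. HN layers by μ_θ (3 steps, strictly decreasing):
  μ^(1)=1; μ^(2)=0; μ^(3)=-1

((0, 0, 0, 1); (3, 3, 4, 0); (0, 1, 0, 0))


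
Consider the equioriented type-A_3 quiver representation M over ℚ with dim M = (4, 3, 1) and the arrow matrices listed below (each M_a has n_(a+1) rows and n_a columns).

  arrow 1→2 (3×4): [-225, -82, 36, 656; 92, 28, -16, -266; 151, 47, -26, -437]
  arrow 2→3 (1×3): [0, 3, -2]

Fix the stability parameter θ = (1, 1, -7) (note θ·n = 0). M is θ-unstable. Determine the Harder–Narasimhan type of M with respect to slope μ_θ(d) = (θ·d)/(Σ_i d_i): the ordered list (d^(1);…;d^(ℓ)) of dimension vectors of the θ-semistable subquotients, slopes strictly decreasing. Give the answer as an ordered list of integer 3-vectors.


Interval decomposition of M: I[1,1], I[1,2]^2, I[1,3].
HN type (ℓ=2): μ^(1)=1; μ^(2)=-5/3

((3, 2, 0); (1, 1, 1))


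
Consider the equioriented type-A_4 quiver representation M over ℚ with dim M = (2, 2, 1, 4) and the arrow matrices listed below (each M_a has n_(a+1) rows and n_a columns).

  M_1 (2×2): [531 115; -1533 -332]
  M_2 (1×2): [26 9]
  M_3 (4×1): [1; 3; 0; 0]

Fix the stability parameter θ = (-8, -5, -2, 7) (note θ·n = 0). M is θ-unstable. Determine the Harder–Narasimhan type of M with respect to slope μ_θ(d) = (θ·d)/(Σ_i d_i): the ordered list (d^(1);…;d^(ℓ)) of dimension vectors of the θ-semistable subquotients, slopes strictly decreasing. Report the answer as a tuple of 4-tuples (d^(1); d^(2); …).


Via rank(M_{q-1}∘⋯∘M_p): M ≅ I[1,2], I[1,4], I[4,4]^3.
μ_θ-semistable layers: μ^(1)=7; μ^(2)=-2; μ^(3)=-5; μ^(4)=-8

((0, 0, 0, 4); (0, 0, 1, 0); (0, 2, 0, 0); (2, 0, 0, 0))


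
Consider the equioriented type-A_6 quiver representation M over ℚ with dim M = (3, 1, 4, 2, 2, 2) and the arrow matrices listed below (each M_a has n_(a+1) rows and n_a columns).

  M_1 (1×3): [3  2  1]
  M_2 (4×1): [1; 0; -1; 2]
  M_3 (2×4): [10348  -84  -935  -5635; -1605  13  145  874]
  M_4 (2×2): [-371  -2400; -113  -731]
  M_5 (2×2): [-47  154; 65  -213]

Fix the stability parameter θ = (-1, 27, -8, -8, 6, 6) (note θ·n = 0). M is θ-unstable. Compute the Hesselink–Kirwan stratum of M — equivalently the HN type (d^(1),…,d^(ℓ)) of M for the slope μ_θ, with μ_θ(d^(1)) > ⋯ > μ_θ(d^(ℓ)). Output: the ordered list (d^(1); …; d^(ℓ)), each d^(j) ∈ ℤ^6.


Interval decomposition of M: I[1,1]^2, I[1,6], I[3,3]^2, I[3,6].
HN type (ℓ=4): μ^(1)=6; μ^(2)=11/3; μ^(3)=-1; μ^(4)=-8

((0, 0, 0, 0, 2, 2); (0, 1, 1, 1, 0, 0); (3, 0, 0, 0, 0, 0); (0, 0, 3, 1, 0, 0))


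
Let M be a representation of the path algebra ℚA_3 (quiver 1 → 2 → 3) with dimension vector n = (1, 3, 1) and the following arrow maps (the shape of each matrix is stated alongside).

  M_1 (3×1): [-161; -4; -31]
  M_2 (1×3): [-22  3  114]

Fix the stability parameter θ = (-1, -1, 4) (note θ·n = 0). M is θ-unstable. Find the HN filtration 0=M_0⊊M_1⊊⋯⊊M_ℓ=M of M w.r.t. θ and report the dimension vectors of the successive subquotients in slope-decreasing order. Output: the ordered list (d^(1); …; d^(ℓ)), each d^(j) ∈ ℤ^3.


Interval decomposition of M: I[1,3], I[2,2]^2.
HN type (ℓ=2): μ^(1)=4; μ^(2)=-1

((0, 0, 1); (1, 3, 0))


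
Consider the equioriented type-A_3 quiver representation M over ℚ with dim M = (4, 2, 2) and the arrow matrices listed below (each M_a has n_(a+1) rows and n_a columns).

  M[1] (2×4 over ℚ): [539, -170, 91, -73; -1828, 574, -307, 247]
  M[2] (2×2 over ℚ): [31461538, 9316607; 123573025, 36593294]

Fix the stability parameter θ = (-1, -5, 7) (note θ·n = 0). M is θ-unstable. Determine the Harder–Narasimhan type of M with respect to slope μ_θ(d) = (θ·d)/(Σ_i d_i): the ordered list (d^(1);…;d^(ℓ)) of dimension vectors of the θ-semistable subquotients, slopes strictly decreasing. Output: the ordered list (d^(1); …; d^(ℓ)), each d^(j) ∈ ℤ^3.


Via rank(M_{q-1}∘⋯∘M_p): M ≅ I[1,1]^2, I[1,3]^2.
μ_θ-semistable layers: μ^(1)=7; μ^(2)=-1; μ^(3)=-3

((0, 0, 2); (2, 0, 0); (2, 2, 0))


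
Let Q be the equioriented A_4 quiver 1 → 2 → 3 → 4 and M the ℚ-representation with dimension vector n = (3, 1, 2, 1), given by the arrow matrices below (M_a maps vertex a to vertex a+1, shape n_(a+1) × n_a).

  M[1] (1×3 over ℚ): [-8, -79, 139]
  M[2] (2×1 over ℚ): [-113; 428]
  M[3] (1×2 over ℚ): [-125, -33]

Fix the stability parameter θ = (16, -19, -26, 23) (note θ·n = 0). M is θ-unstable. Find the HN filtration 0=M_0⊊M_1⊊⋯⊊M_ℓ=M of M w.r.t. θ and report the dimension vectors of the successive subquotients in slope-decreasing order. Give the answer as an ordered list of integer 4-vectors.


Barcode: M ≅ I[1,1]^2, I[1,4], I[3,3]. HN layers by μ_θ (4 steps, strictly decreasing):
  μ^(1)=23; μ^(2)=16; μ^(3)=-29/3; μ^(4)=-26

((0, 0, 0, 1); (2, 0, 0, 0); (1, 1, 1, 0); (0, 0, 1, 0))


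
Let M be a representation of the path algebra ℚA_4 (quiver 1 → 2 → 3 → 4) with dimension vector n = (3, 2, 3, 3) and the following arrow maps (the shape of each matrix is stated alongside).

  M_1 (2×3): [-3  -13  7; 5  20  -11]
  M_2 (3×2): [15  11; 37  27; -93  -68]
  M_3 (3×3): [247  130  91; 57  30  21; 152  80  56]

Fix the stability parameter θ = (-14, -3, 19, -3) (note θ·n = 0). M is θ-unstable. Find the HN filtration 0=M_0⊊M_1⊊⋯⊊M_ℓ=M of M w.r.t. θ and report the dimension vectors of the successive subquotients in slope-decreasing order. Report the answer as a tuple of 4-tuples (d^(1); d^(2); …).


Barcode: M ≅ I[1,1], I[1,3], I[1,4], I[3,3], I[4,4]^2. HN layers by μ_θ (4 steps, strictly decreasing):
  μ^(1)=19; μ^(2)=8; μ^(3)=-3; μ^(4)=-14

((0, 0, 2, 0); (0, 0, 1, 1); (0, 2, 0, 2); (3, 0, 0, 0))


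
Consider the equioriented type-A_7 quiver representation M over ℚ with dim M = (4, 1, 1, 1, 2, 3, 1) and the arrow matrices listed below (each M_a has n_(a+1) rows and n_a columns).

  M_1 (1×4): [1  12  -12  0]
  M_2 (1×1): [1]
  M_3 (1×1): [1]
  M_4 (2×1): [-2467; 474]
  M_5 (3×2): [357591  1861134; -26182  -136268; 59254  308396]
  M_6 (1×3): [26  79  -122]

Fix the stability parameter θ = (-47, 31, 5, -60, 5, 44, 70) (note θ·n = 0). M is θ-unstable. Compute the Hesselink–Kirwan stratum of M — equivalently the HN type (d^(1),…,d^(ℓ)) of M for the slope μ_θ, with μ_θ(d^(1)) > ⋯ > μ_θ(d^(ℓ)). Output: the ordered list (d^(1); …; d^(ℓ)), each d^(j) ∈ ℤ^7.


Via rank(M_{q-1}∘⋯∘M_p): M ≅ I[1,1]^3, I[1,6], I[5,5], I[6,6], I[6,7].
μ_θ-semistable layers: μ^(1)=70; μ^(2)=44; μ^(3)=5; μ^(4)=-8; μ^(5)=-47

((0, 0, 0, 0, 0, 0, 1); (0, 0, 0, 0, 0, 3, 0); (0, 0, 0, 0, 2, 0, 0); (0, 1, 1, 1, 0, 0, 0); (4, 0, 0, 0, 0, 0, 0))


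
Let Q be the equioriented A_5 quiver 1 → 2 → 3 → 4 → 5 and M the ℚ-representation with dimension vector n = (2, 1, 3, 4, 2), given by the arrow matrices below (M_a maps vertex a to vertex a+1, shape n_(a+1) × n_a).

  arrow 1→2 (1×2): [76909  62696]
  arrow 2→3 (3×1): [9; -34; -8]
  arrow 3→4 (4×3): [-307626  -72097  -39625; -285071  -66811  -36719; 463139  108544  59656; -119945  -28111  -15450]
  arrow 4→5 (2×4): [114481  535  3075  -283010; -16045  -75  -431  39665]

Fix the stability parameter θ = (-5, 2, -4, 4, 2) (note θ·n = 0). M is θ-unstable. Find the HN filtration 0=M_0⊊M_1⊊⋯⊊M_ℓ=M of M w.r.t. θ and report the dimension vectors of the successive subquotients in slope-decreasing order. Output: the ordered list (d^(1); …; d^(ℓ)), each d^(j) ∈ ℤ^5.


Via rank(M_{q-1}∘⋯∘M_p): M ≅ I[1,1], I[1,5], I[3,4], I[3,5], I[4,4].
μ_θ-semistable layers: μ^(1)=4; μ^(2)=3; μ^(3)=-1; μ^(4)=-4; μ^(5)=-5

((0, 0, 0, 2, 0); (0, 0, 0, 2, 2); (0, 1, 1, 0, 0); (0, 0, 2, 0, 0); (2, 0, 0, 0, 0))


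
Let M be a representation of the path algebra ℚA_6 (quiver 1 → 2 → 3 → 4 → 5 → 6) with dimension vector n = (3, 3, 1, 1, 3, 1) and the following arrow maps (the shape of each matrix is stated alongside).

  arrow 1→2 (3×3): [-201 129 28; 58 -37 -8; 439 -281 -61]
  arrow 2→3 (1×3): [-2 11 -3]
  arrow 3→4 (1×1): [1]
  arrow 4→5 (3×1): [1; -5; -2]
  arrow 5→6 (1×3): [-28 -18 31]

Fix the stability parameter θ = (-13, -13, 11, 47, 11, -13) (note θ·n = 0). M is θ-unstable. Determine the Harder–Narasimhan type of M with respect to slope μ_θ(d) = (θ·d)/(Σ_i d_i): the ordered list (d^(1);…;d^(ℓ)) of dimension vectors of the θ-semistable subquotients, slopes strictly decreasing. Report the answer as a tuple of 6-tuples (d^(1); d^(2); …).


Barcode: M ≅ I[1,2]^2, I[1,5], I[5,5], I[5,6]. HN layers by μ_θ (4 steps, strictly decreasing):
  μ^(1)=29; μ^(2)=11; μ^(3)=-1; μ^(4)=-13

((0, 0, 0, 1, 1, 0); (0, 0, 1, 0, 1, 0); (0, 0, 0, 0, 1, 1); (3, 3, 0, 0, 0, 0))


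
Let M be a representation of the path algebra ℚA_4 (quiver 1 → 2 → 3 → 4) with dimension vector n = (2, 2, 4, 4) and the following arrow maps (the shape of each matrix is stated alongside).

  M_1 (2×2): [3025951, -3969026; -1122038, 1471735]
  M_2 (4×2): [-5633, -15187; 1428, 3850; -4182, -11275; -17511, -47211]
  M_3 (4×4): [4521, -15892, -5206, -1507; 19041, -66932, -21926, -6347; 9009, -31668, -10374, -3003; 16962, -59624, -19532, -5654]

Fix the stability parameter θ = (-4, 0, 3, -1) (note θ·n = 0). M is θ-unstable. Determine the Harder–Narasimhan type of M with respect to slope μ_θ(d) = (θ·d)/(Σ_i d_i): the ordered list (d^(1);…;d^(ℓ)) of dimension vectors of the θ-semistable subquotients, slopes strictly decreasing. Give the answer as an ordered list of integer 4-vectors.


Interval decomposition of M: I[1,3]^2, I[3,3], I[3,4], I[4,4]^3.
HN type (ℓ=5): μ^(1)=3; μ^(2)=1; μ^(3)=0; μ^(4)=-1; μ^(5)=-4

((0, 0, 3, 0); (0, 0, 1, 1); (0, 2, 0, 0); (0, 0, 0, 3); (2, 0, 0, 0))


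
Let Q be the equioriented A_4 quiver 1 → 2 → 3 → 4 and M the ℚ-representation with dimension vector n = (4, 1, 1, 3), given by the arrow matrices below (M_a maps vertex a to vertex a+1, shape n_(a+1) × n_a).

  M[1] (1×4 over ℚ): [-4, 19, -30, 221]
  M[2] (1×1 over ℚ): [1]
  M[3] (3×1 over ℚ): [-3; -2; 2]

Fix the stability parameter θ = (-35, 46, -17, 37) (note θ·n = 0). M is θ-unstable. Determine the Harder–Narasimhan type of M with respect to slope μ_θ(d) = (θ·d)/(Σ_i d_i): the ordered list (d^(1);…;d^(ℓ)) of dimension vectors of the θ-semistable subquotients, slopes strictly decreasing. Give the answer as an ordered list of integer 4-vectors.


Barcode: M ≅ I[1,1]^3, I[1,4], I[4,4]^2. HN layers by μ_θ (3 steps, strictly decreasing):
  μ^(1)=37; μ^(2)=29/2; μ^(3)=-35

((0, 0, 0, 3); (0, 1, 1, 0); (4, 0, 0, 0))


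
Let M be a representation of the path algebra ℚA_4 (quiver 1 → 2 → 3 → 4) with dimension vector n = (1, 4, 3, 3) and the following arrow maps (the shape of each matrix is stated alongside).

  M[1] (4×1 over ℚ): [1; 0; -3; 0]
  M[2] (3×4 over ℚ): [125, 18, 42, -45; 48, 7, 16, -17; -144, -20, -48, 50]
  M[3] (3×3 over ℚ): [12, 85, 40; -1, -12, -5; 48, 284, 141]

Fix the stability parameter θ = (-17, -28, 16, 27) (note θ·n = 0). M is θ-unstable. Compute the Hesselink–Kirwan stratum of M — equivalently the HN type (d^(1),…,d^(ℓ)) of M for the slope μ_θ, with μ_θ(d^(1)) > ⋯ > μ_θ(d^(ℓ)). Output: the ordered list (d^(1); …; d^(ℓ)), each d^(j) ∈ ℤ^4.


Interval decomposition of M: I[1,4], I[2,2], I[2,4]^2.
HN type (ℓ=4): μ^(1)=27; μ^(2)=16; μ^(3)=-45/2; μ^(4)=-28

((0, 0, 0, 3); (0, 0, 3, 0); (1, 1, 0, 0); (0, 3, 0, 0))


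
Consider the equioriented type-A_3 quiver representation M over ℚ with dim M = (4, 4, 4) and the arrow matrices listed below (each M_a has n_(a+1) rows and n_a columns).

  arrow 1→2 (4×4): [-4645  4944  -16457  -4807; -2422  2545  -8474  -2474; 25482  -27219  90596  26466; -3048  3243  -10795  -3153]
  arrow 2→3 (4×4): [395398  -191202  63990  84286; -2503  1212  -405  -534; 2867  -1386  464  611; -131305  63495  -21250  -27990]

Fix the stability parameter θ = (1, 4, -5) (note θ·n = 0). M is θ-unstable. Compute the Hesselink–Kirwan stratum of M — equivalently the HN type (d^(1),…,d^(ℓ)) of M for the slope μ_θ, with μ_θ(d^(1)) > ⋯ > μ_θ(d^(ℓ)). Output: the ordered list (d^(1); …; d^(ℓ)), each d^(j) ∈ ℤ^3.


Interval decomposition of M: I[1,2], I[1,3]^3, I[3,3].
HN type (ℓ=4): μ^(1)=4; μ^(2)=1; μ^(3)=0; μ^(4)=-5

((0, 1, 0); (1, 0, 0); (3, 3, 3); (0, 0, 1))


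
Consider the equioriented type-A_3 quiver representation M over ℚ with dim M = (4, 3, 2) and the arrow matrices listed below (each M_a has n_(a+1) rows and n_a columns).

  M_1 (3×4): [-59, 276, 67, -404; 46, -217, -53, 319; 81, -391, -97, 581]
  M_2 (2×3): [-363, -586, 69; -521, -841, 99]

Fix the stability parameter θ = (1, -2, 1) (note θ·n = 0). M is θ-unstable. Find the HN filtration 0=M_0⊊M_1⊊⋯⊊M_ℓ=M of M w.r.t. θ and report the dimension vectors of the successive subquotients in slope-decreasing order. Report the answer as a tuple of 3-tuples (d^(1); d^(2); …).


Barcode: M ≅ I[1,1], I[1,2], I[1,3]^2. HN layers by μ_θ (2 steps, strictly decreasing):
  μ^(1)=1; μ^(2)=-1/2

((1, 0, 2); (3, 3, 0))


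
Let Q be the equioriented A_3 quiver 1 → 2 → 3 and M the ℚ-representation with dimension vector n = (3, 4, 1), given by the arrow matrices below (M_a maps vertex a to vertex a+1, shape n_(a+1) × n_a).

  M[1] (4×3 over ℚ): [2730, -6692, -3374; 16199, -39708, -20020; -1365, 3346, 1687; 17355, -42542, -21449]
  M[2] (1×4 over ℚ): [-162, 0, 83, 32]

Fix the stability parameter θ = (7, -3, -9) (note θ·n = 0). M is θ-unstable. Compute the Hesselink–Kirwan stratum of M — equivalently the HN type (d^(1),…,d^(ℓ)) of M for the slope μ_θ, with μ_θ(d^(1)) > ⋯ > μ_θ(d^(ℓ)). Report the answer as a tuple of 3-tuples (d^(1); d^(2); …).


Barcode: M ≅ I[1,1], I[1,2], I[1,3], I[2,2]^2. HN layers by μ_θ (4 steps, strictly decreasing):
  μ^(1)=7; μ^(2)=2; μ^(3)=-5/3; μ^(4)=-3

((1, 0, 0); (1, 1, 0); (1, 1, 1); (0, 2, 0))


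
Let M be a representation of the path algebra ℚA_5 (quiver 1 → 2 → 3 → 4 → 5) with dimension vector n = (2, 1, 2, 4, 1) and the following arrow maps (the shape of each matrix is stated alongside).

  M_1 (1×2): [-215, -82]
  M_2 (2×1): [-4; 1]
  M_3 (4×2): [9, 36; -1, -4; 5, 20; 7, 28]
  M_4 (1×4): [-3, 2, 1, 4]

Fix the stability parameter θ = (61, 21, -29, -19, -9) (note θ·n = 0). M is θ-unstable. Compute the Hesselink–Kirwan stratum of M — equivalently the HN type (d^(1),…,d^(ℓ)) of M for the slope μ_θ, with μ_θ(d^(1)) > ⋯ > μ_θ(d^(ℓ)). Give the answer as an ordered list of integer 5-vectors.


Interval decomposition of M: I[1,1], I[1,3], I[3,5], I[4,4]^3.
HN type (ℓ=5): μ^(1)=61; μ^(2)=53/3; μ^(3)=-9; μ^(4)=-19; μ^(5)=-29

((1, 0, 0, 0, 0); (1, 1, 1, 0, 0); (0, 0, 0, 0, 1); (0, 0, 0, 4, 0); (0, 0, 1, 0, 0))


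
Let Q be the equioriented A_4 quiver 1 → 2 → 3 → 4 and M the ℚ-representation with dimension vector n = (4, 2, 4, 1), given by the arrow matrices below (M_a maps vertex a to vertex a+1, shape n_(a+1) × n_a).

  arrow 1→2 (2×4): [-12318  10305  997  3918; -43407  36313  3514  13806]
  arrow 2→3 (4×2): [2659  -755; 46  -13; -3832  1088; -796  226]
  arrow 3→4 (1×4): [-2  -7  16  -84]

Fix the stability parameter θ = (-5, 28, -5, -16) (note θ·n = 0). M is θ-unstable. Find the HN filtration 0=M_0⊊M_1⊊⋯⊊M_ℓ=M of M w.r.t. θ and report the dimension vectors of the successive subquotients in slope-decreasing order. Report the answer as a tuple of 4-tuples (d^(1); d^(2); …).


Interval decomposition of M: I[1,1]^2, I[1,3], I[1,4], I[3,3]^2.
HN type (ℓ=3): μ^(1)=23/2; μ^(2)=7/3; μ^(3)=-5

((0, 1, 1, 0); (0, 1, 1, 1); (4, 0, 2, 0))


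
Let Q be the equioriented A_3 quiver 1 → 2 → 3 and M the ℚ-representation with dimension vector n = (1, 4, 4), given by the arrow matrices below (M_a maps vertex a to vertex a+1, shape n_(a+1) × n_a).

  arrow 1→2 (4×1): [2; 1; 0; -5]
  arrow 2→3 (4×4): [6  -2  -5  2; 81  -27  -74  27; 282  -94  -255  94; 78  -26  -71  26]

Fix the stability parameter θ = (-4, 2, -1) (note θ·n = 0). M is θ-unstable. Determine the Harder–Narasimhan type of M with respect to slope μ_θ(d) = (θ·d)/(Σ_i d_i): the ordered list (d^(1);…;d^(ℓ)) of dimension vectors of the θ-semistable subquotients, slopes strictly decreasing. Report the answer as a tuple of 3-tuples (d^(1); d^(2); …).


Interval decomposition of M: I[1,2], I[2,2], I[2,3]^2, I[3,3]^2.
HN type (ℓ=4): μ^(1)=2; μ^(2)=1/2; μ^(3)=-1; μ^(4)=-4

((0, 2, 0); (0, 2, 2); (0, 0, 2); (1, 0, 0))


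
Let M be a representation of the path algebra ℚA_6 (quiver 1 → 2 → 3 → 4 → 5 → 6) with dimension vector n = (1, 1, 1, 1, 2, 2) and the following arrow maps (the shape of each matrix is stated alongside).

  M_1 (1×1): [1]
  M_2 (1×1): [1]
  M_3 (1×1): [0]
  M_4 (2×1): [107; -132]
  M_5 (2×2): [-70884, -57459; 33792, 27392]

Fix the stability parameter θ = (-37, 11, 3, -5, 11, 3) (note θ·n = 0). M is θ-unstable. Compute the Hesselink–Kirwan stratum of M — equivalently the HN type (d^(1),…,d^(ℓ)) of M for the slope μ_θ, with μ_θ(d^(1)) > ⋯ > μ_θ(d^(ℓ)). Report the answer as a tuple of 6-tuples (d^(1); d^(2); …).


Barcode: M ≅ I[1,3], I[4,5], I[5,6], I[6,6]. HN layers by μ_θ (5 steps, strictly decreasing):
  μ^(1)=11; μ^(2)=7; μ^(3)=3; μ^(4)=-5; μ^(5)=-37

((0, 0, 0, 0, 1, 0); (0, 1, 1, 0, 1, 1); (0, 0, 0, 0, 0, 1); (0, 0, 0, 1, 0, 0); (1, 0, 0, 0, 0, 0))


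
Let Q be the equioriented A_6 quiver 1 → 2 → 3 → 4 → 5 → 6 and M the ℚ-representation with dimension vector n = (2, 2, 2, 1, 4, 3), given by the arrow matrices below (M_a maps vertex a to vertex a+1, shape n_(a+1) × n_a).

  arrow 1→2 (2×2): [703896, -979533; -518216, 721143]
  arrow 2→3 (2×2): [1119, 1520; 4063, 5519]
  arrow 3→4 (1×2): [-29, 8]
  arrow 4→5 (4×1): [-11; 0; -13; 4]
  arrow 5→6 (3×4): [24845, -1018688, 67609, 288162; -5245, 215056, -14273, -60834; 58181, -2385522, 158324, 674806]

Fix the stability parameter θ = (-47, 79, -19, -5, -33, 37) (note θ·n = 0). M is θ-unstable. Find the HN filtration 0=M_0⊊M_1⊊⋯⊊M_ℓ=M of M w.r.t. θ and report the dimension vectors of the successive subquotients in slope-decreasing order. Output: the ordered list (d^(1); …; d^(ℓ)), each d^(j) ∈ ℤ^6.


Interval decomposition of M: I[1,1], I[1,6], I[2,3], I[5,5]^2, I[5,6], I[6,6].
HN type (ℓ=5): μ^(1)=37; μ^(2)=30; μ^(3)=11/2; μ^(4)=-33; μ^(5)=-47

((0, 0, 0, 0, 0, 3); (0, 1, 1, 0, 0, 0); (0, 1, 1, 1, 1, 0); (0, 0, 0, 0, 3, 0); (2, 0, 0, 0, 0, 0))


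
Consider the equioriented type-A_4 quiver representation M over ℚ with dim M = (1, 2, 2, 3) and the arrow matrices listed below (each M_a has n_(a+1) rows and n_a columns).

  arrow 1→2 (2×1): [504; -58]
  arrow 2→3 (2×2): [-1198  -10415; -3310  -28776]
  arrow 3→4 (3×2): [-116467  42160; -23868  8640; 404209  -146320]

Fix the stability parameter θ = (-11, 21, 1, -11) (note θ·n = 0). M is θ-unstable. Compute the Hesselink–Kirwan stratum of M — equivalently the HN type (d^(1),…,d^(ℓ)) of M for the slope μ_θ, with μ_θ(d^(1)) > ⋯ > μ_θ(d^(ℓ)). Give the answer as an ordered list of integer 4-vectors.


Barcode: M ≅ I[1,4], I[2,3], I[4,4]^2. HN layers by μ_θ (3 steps, strictly decreasing):
  μ^(1)=11; μ^(2)=11/3; μ^(3)=-11

((0, 1, 1, 0); (0, 1, 1, 1); (1, 0, 0, 2))


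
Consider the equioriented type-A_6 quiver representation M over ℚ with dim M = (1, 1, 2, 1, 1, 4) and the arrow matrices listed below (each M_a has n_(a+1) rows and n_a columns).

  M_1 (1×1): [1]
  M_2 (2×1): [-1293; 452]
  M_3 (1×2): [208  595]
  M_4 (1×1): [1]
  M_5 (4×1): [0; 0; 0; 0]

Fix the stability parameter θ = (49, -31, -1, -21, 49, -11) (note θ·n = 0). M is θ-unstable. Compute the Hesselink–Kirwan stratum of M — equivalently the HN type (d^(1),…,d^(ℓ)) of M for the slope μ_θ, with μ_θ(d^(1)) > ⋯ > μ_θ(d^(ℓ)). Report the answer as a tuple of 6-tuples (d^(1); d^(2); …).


Via rank(M_{q-1}∘⋯∘M_p): M ≅ I[1,5], I[3,3], I[6,6]^4.
μ_θ-semistable layers: μ^(1)=49; μ^(2)=-1; μ^(3)=-11

((0, 0, 0, 0, 1, 0); (1, 1, 2, 1, 0, 0); (0, 0, 0, 0, 0, 4))


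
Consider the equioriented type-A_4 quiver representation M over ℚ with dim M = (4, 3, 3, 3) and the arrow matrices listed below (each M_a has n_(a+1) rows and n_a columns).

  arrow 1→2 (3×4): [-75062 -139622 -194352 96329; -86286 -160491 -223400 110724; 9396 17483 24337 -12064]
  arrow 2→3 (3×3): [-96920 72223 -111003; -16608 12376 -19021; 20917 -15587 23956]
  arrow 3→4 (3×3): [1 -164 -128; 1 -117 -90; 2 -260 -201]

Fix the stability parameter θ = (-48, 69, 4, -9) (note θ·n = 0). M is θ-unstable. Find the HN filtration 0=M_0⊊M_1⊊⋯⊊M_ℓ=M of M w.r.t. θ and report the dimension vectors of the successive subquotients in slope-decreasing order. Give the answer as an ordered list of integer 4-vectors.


Via rank(M_{q-1}∘⋯∘M_p): M ≅ I[1,1], I[1,4]^3.
μ_θ-semistable layers: μ^(1)=64/3; μ^(2)=-48

((0, 3, 3, 3); (4, 0, 0, 0))


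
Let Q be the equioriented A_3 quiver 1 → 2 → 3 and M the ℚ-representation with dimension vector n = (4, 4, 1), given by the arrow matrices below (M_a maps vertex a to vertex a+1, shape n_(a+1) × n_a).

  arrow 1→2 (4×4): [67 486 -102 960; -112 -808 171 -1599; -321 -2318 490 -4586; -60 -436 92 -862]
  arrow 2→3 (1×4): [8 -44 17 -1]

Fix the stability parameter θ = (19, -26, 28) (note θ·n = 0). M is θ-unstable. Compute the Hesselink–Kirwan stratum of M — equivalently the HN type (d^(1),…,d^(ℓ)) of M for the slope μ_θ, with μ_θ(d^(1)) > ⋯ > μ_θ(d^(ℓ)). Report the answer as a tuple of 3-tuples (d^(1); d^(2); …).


Interval decomposition of M: I[1,1], I[1,2]^2, I[1,3], I[2,2].
HN type (ℓ=4): μ^(1)=28; μ^(2)=19; μ^(3)=-7/2; μ^(4)=-26

((0, 0, 1); (1, 0, 0); (3, 3, 0); (0, 1, 0))


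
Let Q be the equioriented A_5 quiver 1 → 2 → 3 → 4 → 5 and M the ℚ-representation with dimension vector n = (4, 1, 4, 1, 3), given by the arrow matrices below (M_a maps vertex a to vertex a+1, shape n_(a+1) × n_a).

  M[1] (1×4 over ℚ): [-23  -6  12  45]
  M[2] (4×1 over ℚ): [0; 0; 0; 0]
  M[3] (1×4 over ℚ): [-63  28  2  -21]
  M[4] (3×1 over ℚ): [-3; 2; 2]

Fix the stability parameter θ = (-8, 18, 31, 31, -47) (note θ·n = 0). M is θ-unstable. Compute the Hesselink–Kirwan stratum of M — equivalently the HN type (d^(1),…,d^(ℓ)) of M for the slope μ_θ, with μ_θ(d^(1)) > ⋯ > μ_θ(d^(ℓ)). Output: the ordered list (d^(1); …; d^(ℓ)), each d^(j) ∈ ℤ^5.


Interval decomposition of M: I[1,1]^3, I[1,2], I[3,3]^3, I[3,5], I[5,5]^2.
HN type (ℓ=5): μ^(1)=31; μ^(2)=18; μ^(3)=5; μ^(4)=-8; μ^(5)=-47

((0, 0, 3, 0, 0); (0, 1, 0, 0, 0); (0, 0, 1, 1, 1); (4, 0, 0, 0, 0); (0, 0, 0, 0, 2))
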